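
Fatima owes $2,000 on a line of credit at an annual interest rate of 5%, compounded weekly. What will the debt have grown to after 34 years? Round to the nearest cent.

$10,938.96

Growth factor = (1 + 0.05/52)^1768 ≈ 5.4694781837.
A ≈ 2,000 × 5.4694781837 ≈ 10,938.9564.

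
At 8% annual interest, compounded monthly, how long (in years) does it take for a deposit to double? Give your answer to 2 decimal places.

(1 + 0.00666667)^(12t) = 2.
12t = ln 2 / ln(1 + 0.00666667) ≈ 0.69315/0.00664454 ≈ 104.3183.
t ≈ 8.6932.

8.69 years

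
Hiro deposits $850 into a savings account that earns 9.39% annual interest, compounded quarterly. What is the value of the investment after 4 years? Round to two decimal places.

Growth factor = (1 + 0.023475)^16 ≈ 1.449558746.
A ≈ 850 × 1.449558746 ≈ 1,232.1249.

$1,232.12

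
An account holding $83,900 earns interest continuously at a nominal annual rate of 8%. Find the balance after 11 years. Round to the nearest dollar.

A = P·e^(rt) = 83,900·e^(0.08·11) = 83,900·e^0.88.
e^0.88 ≈ 2.41089970642, so A ≈ 202,274.4854.

$202,274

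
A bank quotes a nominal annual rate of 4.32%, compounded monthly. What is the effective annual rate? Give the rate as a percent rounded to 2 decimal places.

EAR = (1 + 4.32%/12)^12 − 1 = (1 + 0.0036)^12 − 1.
(1 + 0.0036)^12 ≈ 1.044066, so EAR ≈ 4.40657%.

4.41%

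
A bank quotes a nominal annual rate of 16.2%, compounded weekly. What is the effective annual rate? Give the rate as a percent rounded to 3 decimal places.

One year is 52 periods at 0.00311538 each: (1 + 0.00311538)^52 ≈ 1.175564.
EAR = 1.175564 − 1 ≈ 17.55642%.

17.556%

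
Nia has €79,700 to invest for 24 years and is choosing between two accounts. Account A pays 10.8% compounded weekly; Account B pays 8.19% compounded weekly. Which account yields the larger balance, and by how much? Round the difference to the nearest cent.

A: (1 + 0.108/52)^1248 ≈ 13.32060425876, so 79,700 × 13.32060425876 ≈ 1,061,652.1594.
B: (1 + 0.001575)^1248 ≈ 7.1281641114, so 79,700 × 7.1281641114 ≈ 568,114.6797.
Difference ≈ 493,537.4797 in favor of A.

Account A, by €493,537.48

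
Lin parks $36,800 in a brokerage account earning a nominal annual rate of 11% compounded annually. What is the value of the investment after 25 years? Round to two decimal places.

Growth factor = (1 + 0.11)^25 ≈ 13.5854638029.
A ≈ 36,800 × 13.5854638029 ≈ 499,945.0679.

$499,945.07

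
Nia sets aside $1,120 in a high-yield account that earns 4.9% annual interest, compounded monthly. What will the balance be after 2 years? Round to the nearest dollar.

$1,235

Periodic rate = 4.9%/12 = 0.00408333; periods = 12·2 = 24.
A = 1,120·(1 + 0.049/12)^24 ≈ 1,120·1.102742722 ≈ 1,235.0718.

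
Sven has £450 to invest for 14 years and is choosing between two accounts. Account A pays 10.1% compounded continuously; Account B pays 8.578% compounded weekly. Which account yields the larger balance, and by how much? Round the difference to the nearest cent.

Account A growth factor: e^(0.101·14) = e^1.414 ≈ 4.112372037; balance ≈ 1,850.5674.
Account B growth factor: (1 + 0.08578/52)^728 ≈ 3.319886382; balance ≈ 1,493.9489.
Account A is larger by 356.6185.

Account A, by £356.62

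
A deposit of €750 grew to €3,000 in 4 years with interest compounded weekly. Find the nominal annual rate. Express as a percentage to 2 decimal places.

34.77%

The 208-period growth factor is 3,000/750 = 4.
r/52 = 4^(1/208) − 1 ≈ 0.00668714, so r ≈ 52·0.00668714 = 34.77311%.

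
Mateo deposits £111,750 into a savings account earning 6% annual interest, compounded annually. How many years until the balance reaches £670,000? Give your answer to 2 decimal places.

We need (1 + 0.06)^t = 5.9955, so t = ln 5.9955 / ln 1.06 ≈ 30.7370.

30.74 years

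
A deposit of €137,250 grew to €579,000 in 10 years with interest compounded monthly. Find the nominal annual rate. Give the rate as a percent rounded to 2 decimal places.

(1 + r/12)^120 = 579,000/137,250 = 4.21858.
1 + r/12 = 4.21858^(1/120) ≈ 1.012068, so r/12 ≈ 0.0120681.
r ≈ 12·0.0120681 = 14.48167%.

14.48%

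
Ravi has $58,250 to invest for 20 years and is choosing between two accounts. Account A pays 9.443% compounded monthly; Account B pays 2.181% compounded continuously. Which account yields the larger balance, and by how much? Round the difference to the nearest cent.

A: (1 + 0.09443/12)^240 ≈ 6.56142562591, so 58,250 × 6.56142562591 ≈ 382,203.0427.
B: e^(0.02181·20) = e^0.4362 ≈ 1.5468181274, so 58,250 × 1.5468181274 ≈ 90,102.1559.
Difference ≈ 292,100.8868 in favor of A.

Account A, by $292,100.89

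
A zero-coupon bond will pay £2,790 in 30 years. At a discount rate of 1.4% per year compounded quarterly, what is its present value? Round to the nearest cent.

Growth factor = (1 + 0.0035)^120 ≈ 1.520845926.
P = 2,790/1.520845926 ≈ 1,834.5054.

£1,834.51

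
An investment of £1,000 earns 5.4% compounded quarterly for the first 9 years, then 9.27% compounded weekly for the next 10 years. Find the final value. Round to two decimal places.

Phase 1: 1,000·(1 + 0.0135)^36 ≈ 1,620.5227.
Phase 2: 1,620.5227·(1 + 0.0927/52)^520 ≈ 4,091.5482.

£4,091.55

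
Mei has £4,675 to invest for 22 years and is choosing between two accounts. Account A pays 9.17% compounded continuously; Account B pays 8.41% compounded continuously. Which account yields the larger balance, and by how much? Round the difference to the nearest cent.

Account A, by £5,412.06

A: e^(0.0917·22) = e^2.0174 ≈ 7.5187507463, so 4,675 × 7.5187507463 ≈ 35,150.1597.
B: e^(0.0841·22) = e^1.8502 ≈ 6.3610916137, so 4,675 × 6.3610916137 ≈ 29,738.1033.
Difference ≈ 5,412.0564 in favor of A.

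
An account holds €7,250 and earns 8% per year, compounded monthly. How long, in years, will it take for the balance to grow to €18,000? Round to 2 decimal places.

(1 + 0.00666667)^(12t) = 18,000/7,250 = 2.4828.
12t·ln(1 + 0.00666667) = ln(2.4828); 12t = 0.90937/0.00664454 ≈ 136.8597.
t ≈ 11.4050 years.

11.40 years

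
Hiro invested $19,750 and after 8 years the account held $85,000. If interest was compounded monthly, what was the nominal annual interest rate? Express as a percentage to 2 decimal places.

(1 + r/12)^96 = 85,000/19,750 = 4.3038.
1 + r/12 = 4.3038^(1/96) ≈ 1.015319, so r/12 ≈ 0.0153193.
r ≈ 12·0.0153193 = 18.38311%.

18.38%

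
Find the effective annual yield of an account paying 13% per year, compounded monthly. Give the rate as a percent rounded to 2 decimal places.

EAR = (1 + 13%/12)^12 − 1 = (1 + 0.0108333)^12 − 1.
(1 + 0.0108333)^12 ≈ 1.138032, so EAR ≈ 13.80325%.

13.80%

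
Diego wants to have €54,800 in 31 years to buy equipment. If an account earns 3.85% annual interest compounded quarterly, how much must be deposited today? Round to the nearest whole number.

€16,708

Periodic rate = 3.85%/4 = 0.009625; 124 periods.
P = 54,800/(1 + 0.009625)^124 ≈ 54,800/3.2798342014 ≈ 16,708.1616.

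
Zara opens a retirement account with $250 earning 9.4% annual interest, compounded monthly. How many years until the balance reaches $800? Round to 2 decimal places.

12.42 years

(1 + 0.00783333)^(12t) = 800/250 = 3.2.
12t·ln(1 + 0.00783333) = ln(3.2); 12t = 1.1632/0.00780281 ≈ 149.0682.
t ≈ 12.4223 years.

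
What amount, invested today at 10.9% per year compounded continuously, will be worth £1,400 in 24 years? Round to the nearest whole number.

P = A·e^(−rt) = 1,400·e^(−2.616).
e^(−2.616) ≈ 0.07309465748, so P ≈ 102.3325.

£102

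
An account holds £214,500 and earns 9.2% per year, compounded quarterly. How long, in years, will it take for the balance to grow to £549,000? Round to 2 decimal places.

We need (1 + 0.023)^(4t) = 2.5594, so 4t = ln 2.5594 / ln 1.023 ≈ 41.3285.
t ≈ 41.3285/4 = 10.3321 years.

10.33 years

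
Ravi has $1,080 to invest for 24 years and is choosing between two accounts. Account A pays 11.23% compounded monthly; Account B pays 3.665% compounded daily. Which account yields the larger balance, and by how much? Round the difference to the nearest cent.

Account A growth factor: (1 + 0.1123/12)^288 ≈ 14.624041351; balance ≈ 15,793.9647.
Account B growth factor: (1 + 0.03665/365)^8760 ≈ 2.409829124; balance ≈ 2,602.6155.
Account A is larger by 13,191.3492.

Account A, by $13,191.35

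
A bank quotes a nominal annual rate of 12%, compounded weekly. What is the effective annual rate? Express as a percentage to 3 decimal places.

One year is 52 periods at 0.00230769 each: (1 + 0.00230769)^52 ≈ 1.127341.
EAR = 1.127341 − 1 ≈ 12.73410%.

12.734%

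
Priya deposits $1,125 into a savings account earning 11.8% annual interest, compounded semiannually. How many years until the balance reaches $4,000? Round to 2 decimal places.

We need (1 + 0.059)^(2t) = 3.5556, so 2t = ln 3.5556 / ln 1.059 ≈ 22.1284.
t ≈ 22.1284/2 = 11.0642 years.

11.06 years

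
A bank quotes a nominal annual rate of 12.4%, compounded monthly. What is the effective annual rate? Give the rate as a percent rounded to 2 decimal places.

13.13%

One year is 12 periods at 0.0103333 each: (1 + 0.0103333)^12 ≈ 1.131296.
EAR = 1.131296 − 1 ≈ 13.12958%.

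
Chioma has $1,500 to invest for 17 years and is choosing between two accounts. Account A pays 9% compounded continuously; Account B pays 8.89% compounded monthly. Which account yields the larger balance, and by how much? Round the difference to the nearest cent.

Account A, by $166.11

A: e^(0.09·17) = e^1.53 ≈ 4.618176822, so 1,500 × 4.618176822 ≈ 6,927.2652.
B: (1 + 0.0889/12)^204 ≈ 4.507440107, so 1,500 × 4.507440107 ≈ 6,761.1602.
Difference ≈ 166.1051 in favor of A.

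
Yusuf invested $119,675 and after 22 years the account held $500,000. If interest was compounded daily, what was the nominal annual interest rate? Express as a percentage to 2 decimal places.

(1 + r/365)^8030 = 500,000/119,675 = 4.17798.
1 + r/365 = 4.17798^(1/8030) ≈ 1.000178, so r/365 ≈ 0.000178077.
r ≈ 365·0.000178077 = 6.49980%.

6.50%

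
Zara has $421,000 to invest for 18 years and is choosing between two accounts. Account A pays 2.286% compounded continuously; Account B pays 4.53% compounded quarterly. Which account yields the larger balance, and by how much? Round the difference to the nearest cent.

Account A growth factor: e^(0.02286·18) = e^0.41148 ≈ 1.50904952652; balance ≈ 635,309.8507.
Account B growth factor: (1 + 0.011325)^72 ≈ 2.24974609672; balance ≈ 947,143.1067.
Account B is larger by 311,833.2561.

Account B, by $311,833.26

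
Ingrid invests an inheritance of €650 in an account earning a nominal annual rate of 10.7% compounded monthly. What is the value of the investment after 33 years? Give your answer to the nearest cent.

Growth factor = (1 + 0.107/12)^396 ≈ 33.627715173.
A ≈ 650 × 33.627715173 ≈ 21,858.0149.

€21,858.01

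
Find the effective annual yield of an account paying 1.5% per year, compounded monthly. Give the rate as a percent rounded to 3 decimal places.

1.510%

One year is 12 periods at 0.00125 each: (1 + 0.00125)^12 ≈ 1.015104.
EAR = 1.015104 − 1 ≈ 1.51036%.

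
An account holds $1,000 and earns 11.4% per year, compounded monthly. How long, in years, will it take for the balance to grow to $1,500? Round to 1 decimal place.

3.6 years

(1 + 0.0095)^(12t) = 1,500/1,000 = 1.5.
12t·ln(1 + 0.0095) = ln(1.5); 12t = 0.40547/0.00945516 ≈ 42.8830.
t ≈ 3.5736 years.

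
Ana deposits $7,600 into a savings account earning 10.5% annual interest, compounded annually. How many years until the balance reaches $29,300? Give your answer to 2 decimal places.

We need (1 + 0.105)^t = 3.8553, so t = ln 3.8553 / ln 1.105 ≈ 13.5153.

13.52 years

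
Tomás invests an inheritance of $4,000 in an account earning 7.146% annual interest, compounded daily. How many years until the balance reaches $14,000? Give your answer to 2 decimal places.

(1 + 0.000195781)^(365t) = 14,000/4,000 = 3.5.
365t·ln(1 + 0.000195781) = ln(3.5); 365t = 1.2528/0.000195762 ≈ 6399.4297.
t ≈ 17.5327 years.

17.53 years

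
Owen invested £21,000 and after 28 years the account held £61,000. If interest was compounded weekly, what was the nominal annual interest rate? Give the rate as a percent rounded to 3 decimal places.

3.810%

The 1456-period growth factor is 61,000/21,000 = 2.90476.
r/52 = 2.90476^(1/1456) − 1 ≈ 0.000732652, so r ≈ 52·0.000732652 = 3.80979%.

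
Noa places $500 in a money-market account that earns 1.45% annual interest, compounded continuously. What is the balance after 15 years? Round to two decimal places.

A = P·e^(rt) = 500·e^(0.0145·15) = 500·e^0.2175.
e^0.2175 ≈ 1.24296543, so A ≈ 621.4827.

$621.48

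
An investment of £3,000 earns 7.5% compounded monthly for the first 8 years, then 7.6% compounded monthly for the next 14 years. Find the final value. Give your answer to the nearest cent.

£15,758.66

After 8 years at 7.5%: 3,000 × 1.818719671 ≈ 5,456.1590.
Then 14 years at 7.6%: 5,456.1590 × 2.8882327951 ≈ 15,758.6574.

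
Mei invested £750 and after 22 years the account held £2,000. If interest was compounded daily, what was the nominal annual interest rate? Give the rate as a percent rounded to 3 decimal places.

The 8030-period growth factor is 2,000/750 = 2.66667.
r/365 = 2.66667^(1/8030) − 1 ≈ 0.000122153, so r ≈ 365·0.000122153 = 4.45859%.

4.459%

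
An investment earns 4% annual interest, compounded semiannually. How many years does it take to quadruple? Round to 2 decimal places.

35.00 years

(1 + 0.02)^(2t) = 4.
2t = ln 4 / ln(1 + 0.02) ≈ 1.3863/0.0198026 ≈ 70.0056.
t ≈ 35.0028.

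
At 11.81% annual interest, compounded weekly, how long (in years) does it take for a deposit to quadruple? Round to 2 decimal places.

(1 + 0.00227115)^(52t) = 4.
52t = ln 4 / ln(1 + 0.00227115) ≈ 1.3863/0.00226858 ≈ 611.0850.
t ≈ 11.7516.

11.75 years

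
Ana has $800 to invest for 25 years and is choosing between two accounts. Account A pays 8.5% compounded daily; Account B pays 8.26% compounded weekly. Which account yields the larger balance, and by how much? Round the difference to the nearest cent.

Account A, by $398.75

A: (1 + 0.085/365)^9125 ≈ 8.370826347, so 800 × 8.370826347 ≈ 6,696.6611.
B: (1 + 0.0826/52)^1300 ≈ 7.872389583, so 800 × 7.872389583 ≈ 6,297.9117.
Difference ≈ 398.7494 in favor of A.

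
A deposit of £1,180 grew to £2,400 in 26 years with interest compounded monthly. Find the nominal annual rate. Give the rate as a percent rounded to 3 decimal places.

(1 + r/12)^312 = 2,400/1,180 = 2.0339.
1 + r/12 = 2.0339^(1/312) ≈ 1.002278, so r/12 ≈ 0.00227809.
r ≈ 12·0.00227809 = 2.73370%.

2.734%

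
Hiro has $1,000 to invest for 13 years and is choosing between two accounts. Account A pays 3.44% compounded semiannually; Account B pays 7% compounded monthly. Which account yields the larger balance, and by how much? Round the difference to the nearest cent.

Account B, by $919.77

Account A growth factor: (1 + 0.0172)^26 ≈ 1.557991698; balance ≈ 1,557.9917.
Account B growth factor: (1 + 0.07/12)^156 ≈ 2.477762933; balance ≈ 2,477.7629.
Account B is larger by 919.7712.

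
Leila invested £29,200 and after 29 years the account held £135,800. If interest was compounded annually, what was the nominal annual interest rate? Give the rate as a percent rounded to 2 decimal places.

The 29-period growth factor is 135,800/29,200 = 4.65068.
r = 4.65068^(1/29) − 1 ≈ 0.0544302, i.e. 5.44302%.

5.44%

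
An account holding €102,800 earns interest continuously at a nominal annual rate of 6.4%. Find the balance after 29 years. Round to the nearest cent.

A = P·e^(rt) = 102,800·e^(0.064·29) = 102,800·e^1.856.
e^1.856 ≈ 6.39809314579, so A ≈ 657,723.9754.

€657,723.98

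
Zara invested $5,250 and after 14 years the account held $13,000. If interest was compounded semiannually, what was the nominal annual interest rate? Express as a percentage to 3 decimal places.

6.583%

(1 + r/2)^28 = 13,000/5,250 = 2.47619.
1 + r/2 = 2.47619^(1/28) ≈ 1.032913, so r/2 ≈ 0.0329129.
r ≈ 2·0.0329129 = 6.58259%.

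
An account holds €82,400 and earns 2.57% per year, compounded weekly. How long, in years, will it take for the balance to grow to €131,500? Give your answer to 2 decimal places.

18.19 years

We need (1 + 0.000494231)^(52t) = 1.5959, so 52t = ln 1.5959 / ln 1.000494 ≈ 945.9891.
t ≈ 945.9891/52 = 18.1921 years.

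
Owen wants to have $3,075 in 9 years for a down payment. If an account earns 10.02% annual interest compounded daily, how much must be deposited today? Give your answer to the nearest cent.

$1,248.11

Periodic rate = 10.02%/365 = 0.000274521; 3285 periods.
P = 3,075/(1 + 0.1002/365)^3285 ≈ 3,075/2.463729457 ≈ 1,248.1078.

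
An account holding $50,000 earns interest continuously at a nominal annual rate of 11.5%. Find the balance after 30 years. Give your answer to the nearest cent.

A = P·e^(rt) = 50,000·e^(0.115·30) = 50,000·e^3.45.
e^3.45 ≈ 31.50039230875, so A ≈ 1,575,019.6154.

$1,575,019.62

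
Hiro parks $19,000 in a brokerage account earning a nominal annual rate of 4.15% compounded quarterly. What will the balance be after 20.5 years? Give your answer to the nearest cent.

$44,292.09

Growth factor = (1 + 0.010375)^82 ≈ 2.3311623921.
A ≈ 19,000 × 2.3311623921 ≈ 44,292.0854.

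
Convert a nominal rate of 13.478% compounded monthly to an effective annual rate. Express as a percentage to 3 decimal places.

One year is 12 periods at 0.0112317 each: (1 + 0.0112317)^12 ≈ 1.143426.
EAR = 1.143426 − 1 ≈ 14.34257%.

14.343%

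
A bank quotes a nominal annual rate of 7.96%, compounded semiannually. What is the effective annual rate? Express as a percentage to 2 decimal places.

8.12%

EAR = (1 + 7.96%/2)^2 − 1 = (1 + 0.0398)^2 − 1.
(1 + 0.0398)^2 ≈ 1.081184, so EAR ≈ 8.11840%.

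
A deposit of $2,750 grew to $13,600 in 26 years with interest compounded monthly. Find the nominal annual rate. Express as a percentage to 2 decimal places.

6.16%

(1 + r/12)^312 = 13,600/2,750 = 4.94545.
1 + r/12 = 4.94545^(1/312) ≈ 1.005136, so r/12 ≈ 0.00513644.
r ≈ 12·0.00513644 = 6.16373%.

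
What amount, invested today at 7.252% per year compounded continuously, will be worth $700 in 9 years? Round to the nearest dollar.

$364

P = A·e^(−rt) = 700·e^(−0.65268).
e^(−0.65268) ≈ 0.520648567, so P ≈ 364.4540.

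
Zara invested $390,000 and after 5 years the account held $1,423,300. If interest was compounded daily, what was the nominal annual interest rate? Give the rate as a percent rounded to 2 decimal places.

25.90%

The 1825-period growth factor is 1,423,300/390,000 = 3.64949.
r/365 = 3.64949^(1/1825) − 1 ≈ 0.000709614, so r ≈ 365·0.000709614 = 25.90092%.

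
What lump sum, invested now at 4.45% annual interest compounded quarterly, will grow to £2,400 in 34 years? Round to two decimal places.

Growth factor = (1 + 0.011125)^136 ≈ 4.502558724.
P = 2,400/4.502558724 ≈ 533.0302.

£533.03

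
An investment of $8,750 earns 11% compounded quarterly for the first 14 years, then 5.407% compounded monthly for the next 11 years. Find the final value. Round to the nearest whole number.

Phase 1: 8,750·(1 + 0.0275)^56 ≈ 39,975.1925.
Phase 2: 39,975.1925·(1 + 0.05407/12)^132 ≈ 72,362.8552.

$72,363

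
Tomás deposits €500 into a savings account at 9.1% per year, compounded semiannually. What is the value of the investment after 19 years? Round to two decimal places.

€2,711.96

Growth factor = (1 + 0.0455)^38 ≈ 5.423921705.
A ≈ 500 × 5.423921705 ≈ 2,711.9609.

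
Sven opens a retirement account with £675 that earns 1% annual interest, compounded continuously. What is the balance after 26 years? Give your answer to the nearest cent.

A = P·e^(rt) = 675·e^(0.01·26) = 675·e^0.26.
e^0.26 ≈ 1.29693009, so A ≈ 875.4278.

£875.43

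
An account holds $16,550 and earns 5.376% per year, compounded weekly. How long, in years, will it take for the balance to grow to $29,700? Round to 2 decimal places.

We need (1 + 0.00103385)^(52t) = 1.7946, so 52t = ln 1.7946 / ln 1.001034 ≈ 565.9093.
t ≈ 565.9093/52 = 10.8829 years.

10.88 years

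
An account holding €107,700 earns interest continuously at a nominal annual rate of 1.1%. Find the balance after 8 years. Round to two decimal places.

€117,607.12

A = P·e^(rt) = 107,700·e^(0.011·8) = 107,700·e^0.088.
e^0.088 ≈ 1.09198812203, so A ≈ 117,607.1207.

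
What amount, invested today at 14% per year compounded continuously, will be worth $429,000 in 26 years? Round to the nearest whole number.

P = A·e^(−rt) = 429,000·e^(−3.64).
e^(−3.64) ≈ 0.0262523439657, so P ≈ 11,262.2556.

$11,262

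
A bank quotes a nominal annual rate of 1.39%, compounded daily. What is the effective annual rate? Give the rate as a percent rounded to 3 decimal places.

EAR = (1 + 1.39%/365)^365 − 1 = (1 + 0.0000380822)^365 − 1.
(1 + 0.0000380822)^365 ≈ 1.013997, so EAR ≈ 1.39968%.

1.400%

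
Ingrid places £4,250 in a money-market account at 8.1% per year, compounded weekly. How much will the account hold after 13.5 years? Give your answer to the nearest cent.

Periodic rate = 8.1%/52 = 0.00155769; periods = 52·13.5 = 702.
A = 4,250·(1 + 0.081/52)^702 ≈ 4,250·2.9821640109 ≈ 12,674.1970.

£12,674.20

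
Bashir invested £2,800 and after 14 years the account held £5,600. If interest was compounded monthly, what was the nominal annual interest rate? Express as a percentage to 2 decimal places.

4.96%

The 168-period growth factor is 5,600/2,800 = 2.
r/12 = 2^(1/168) − 1 ≈ 0.0041344, so r ≈ 12·0.0041344 = 4.96128%.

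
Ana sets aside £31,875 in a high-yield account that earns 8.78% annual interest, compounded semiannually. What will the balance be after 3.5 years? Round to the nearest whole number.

Growth factor = (1 + 0.0439)^7 ≈ 1.3508660375.
A ≈ 31,875 × 1.3508660375 ≈ 43,058.8549.

£43,059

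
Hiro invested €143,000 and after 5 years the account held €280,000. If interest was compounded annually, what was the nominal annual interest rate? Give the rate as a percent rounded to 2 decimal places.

14.38%

The 5-period growth factor is 280,000/143,000 = 1.95804.
r = 1.95804^(1/5) − 1 ≈ 0.143838, i.e. 14.38377%.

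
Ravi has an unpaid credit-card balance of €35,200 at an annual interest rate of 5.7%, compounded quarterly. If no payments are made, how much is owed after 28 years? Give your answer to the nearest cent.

€171,705.62

Growth factor = (1 + 0.01425)^112 ≈ 4.87800042878.
A ≈ 35,200 × 4.87800042878 ≈ 171,705.6151.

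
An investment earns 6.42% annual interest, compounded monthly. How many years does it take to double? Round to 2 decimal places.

10.83 years

(1 + 0.00535)^(12t) = 2.
12t = ln 2 / ln(1 + 0.00535) ≈ 0.69315/0.00533574 ≈ 129.9065.
t ≈ 10.8255.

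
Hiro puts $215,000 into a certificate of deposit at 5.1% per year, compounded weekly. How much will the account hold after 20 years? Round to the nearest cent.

Growth factor = (1 + 0.051/52)^1040 ≈ 2.77180888598.
A ≈ 215,000 × 2.77180888598 ≈ 595,938.9105.

$595,938.91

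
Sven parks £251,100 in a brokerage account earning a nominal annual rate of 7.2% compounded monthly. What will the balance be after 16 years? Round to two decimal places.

£791,879.34

Periodic rate = 7.2%/12 = 0.006; periods = 12·16 = 192.
A = 251,100·(1 + 0.006)^192 ≈ 251,100·3.15364132717 ≈ 791,879.3373.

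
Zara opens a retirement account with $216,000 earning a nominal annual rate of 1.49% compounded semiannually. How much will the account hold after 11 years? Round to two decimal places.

$254,314.30

Growth factor = (1 + 0.00745)^22 ≈ 1.17738100908.
A ≈ 216,000 × 1.17738100908 ≈ 254,314.2980.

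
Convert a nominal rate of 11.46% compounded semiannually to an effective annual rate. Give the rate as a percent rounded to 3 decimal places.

EAR = (1 + 11.46%/2)^2 − 1 = (1 + 0.0573)^2 − 1.
(1 + 0.0573)^2 ≈ 1.117883, so EAR ≈ 11.78833%.

11.788%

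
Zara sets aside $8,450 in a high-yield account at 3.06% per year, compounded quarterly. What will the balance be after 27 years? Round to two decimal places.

$19,244.44

Growth factor = (1 + 0.00765)^108 ≈ 2.2774486658.
A ≈ 8,450 × 2.2774486658 ≈ 19,244.4412.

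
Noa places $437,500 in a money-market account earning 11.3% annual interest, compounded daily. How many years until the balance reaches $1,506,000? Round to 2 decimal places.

(1 + 0.000309589)^(365t) = 1,506,000/437,500 = 3.4423.
365t·ln(1 + 0.000309589) = ln(3.4423); 365t = 1.2361/0.000309541 ≈ 3993.4457.
t ≈ 10.9409 years.

10.94 years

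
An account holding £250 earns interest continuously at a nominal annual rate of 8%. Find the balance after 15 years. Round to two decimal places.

£830.03

A = P·e^(rt) = 250·e^(0.08·15) = 250·e^1.2.
e^1.2 ≈ 3.32011692, so A ≈ 830.0292.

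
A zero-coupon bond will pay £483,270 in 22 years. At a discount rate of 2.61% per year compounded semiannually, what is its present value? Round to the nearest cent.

Growth factor = (1 + 0.01305)^44 ≈ 1.76912597495.
P = 483,270/1.76912597495 ≈ 273,168.7889.

£273,168.79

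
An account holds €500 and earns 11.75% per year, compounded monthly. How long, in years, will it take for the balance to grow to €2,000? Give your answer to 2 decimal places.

We need (1 + 0.00979167)^(12t) = 4, so 12t = ln 4 / ln 1.009792 ≈ 142.2710.
t ≈ 142.2710/12 = 11.8559 years.

11.86 years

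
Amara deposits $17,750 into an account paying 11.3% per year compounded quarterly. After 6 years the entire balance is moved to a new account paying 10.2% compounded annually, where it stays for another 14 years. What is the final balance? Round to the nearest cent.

Phase 1: 17,750·(1 + 0.02825)^24 ≈ 34,639.1793.
Phase 2: 34,639.1793·(1 + 0.102)^14 ≈ 134,930.4339.

$134,930.43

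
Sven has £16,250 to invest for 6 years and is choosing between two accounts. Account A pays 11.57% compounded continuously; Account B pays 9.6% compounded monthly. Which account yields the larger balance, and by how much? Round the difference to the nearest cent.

Account A growth factor: e^(0.1157·6) = e^0.6942 ≈ 2.0021067477; balance ≈ 32,534.2347.
Account B growth factor: (1 + 0.008)^72 ≈ 1.774836338; balance ≈ 28,841.0905.
Account A is larger by 3,693.1442.

Account A, by £3,693.14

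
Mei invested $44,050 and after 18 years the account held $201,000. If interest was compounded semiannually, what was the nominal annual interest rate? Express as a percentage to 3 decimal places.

(1 + r/2)^36 = 201,000/44,050 = 4.563.
1 + r/2 = 4.563^(1/36) ≈ 1.043068, so r/2 ≈ 0.0430677.
r ≈ 2·0.0430677 = 8.61354%.

8.614%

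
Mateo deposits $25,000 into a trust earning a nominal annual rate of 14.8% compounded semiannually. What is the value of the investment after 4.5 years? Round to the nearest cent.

Periodic rate = 14.8%/2 = 0.074; periods = 2·4.5 = 9.
A = 25,000·(1 + 0.074)^9 ≈ 25,000·1.9012469584 ≈ 47,531.1740.

$47,531.17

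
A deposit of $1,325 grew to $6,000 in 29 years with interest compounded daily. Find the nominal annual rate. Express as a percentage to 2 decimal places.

5.21%

The 10585-period growth factor is 6,000/1,325 = 4.5283.
r/365 = 4.5283^(1/10585) − 1 ≈ 0.000142698, so r ≈ 365·0.000142698 = 5.20846%.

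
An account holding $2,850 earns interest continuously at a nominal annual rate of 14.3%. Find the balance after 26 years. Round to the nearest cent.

A = P·e^(rt) = 2,850·e^(0.143·26) = 2,850·e^3.718.
e^3.718 ≈ 41.1819477942, so A ≈ 117,368.5512.

$117,368.55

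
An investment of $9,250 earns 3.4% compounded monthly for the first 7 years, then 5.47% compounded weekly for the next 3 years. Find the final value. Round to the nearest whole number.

Phase 1: 9,250·(1 + 0.034/12)^84 ≈ 11,731.6113.
Phase 2: 11,731.6113·(1 + 0.0547/52)^156 ≈ 13,822.5425.

$13,823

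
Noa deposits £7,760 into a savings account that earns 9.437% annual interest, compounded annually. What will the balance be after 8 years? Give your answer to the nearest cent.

£15,965.23

Annual rate = 9.437% = 0.09437; years = 8.
A = 7,760·(1 + 0.09437)^8 ≈ 7,760·2.0573748837 ≈ 15,965.2291.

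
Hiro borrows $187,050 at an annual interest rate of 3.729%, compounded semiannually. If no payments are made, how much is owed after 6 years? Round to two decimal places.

$233,470.50

Growth factor = (1 + 0.018645)^12 ≈ 1.24817159104.
A ≈ 187,050 × 1.24817159104 ≈ 233,470.4961.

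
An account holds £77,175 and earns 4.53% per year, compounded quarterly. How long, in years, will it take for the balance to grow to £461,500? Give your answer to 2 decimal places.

(1 + 0.011325)^(4t) = 461,500/77,175 = 5.9799.
4t·ln(1 + 0.011325) = ln(5.9799); 4t = 1.7884/0.0112614 ≈ 158.8092.
t ≈ 39.7023 years.

39.70 years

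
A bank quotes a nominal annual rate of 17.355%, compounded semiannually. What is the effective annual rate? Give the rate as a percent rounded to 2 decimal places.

18.11%

EAR = (1 + 17.355%/2)^2 − 1 = (1 + 0.086775)^2 − 1.
(1 + 0.086775)^2 ≈ 1.18108, so EAR ≈ 18.10799%.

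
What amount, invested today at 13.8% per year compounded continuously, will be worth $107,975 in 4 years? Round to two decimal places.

$62,171.69

P = A·e^(−rt) = 107,975·e^(−0.552).
e^(−0.552) ≈ 0.57579706389, so P ≈ 62,171.6880.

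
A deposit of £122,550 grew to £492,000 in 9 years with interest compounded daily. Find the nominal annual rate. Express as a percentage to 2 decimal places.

15.45%

(1 + r/365)^3285 = 492,000/122,550 = 4.01469.
1 + r/365 = 4.01469^(1/3285) ≈ 1.000423, so r/365 ≈ 0.000423213.
r ≈ 365·0.000423213 = 15.44726%.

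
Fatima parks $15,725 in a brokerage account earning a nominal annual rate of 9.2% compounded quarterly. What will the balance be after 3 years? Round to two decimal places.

Periodic rate = 9.2%/4 = 0.023; periods = 4·3 = 12.
A = 15,725·(1 + 0.023)^12 ≈ 15,725·1.3137344984 ≈ 20,658.4750.

$20,658.47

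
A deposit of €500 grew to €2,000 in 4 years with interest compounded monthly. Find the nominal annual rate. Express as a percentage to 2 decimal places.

The 48-period growth factor is 2,000/500 = 4.
r/12 = 4^(1/48) − 1 ≈ 0.0293022, so r ≈ 12·0.0293022 = 35.16268%.

35.16%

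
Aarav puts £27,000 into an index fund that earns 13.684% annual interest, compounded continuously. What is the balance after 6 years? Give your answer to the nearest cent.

£61,367.28

A = P·e^(rt) = 27,000·e^(0.13684·6) = 27,000·e^0.82104.
e^0.82104 ≈ 2.2728623857, so A ≈ 61,367.2844.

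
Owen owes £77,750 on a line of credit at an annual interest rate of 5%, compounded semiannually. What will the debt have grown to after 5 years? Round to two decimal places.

£99,526.57

Periodic rate = 5%/2 = 0.025; periods = 2·5 = 10.
A = 77,750·(1 + 0.025)^10 ≈ 77,750·1.2800845442 ≈ 99,526.5733.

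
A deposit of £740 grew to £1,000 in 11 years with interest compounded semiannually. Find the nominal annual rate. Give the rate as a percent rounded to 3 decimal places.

(1 + r/2)^22 = 1,000/740 = 1.35135.
1 + r/2 = 1.35135^(1/22) ≈ 1.013781, so r/2 ≈ 0.0137807.
r ≈ 2·0.0137807 = 2.75614%.

2.756%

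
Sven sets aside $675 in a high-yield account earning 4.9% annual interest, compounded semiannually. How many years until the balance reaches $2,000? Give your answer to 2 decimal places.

(1 + 0.0245)^(2t) = 2,000/675 = 2.963.
2t·ln(1 + 0.0245) = ln(2.963); 2t = 1.0862/0.0242047 ≈ 44.8752.
t ≈ 22.4376 years.

22.44 years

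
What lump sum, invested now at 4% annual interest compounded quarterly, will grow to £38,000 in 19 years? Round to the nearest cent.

£17,838.54

Growth factor = (1 + 0.01)^76 ≈ 2.130219753.
P = 38,000/2.130219753 ≈ 17,838.5352.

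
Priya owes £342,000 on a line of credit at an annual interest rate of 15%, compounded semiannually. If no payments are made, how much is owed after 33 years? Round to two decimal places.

£40,456,168.24

Growth factor = (1 + 0.075)^66 ≈ 118.29288958765.
A ≈ 342,000 × 118.29288958765 ≈ 40,456,168.2390.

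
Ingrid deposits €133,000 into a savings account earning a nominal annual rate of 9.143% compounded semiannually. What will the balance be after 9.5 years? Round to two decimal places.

Periodic rate = 9.143%/2 = 0.045715; periods = 2·9.5 = 19.
A = 133,000·(1 + 0.045715)^19 ≈ 133,000·2.33804796346 ≈ 310,960.3791.

€310,960.38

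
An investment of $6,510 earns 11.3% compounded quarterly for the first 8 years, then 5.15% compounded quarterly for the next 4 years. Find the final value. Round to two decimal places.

After 8 years at 11.3%: 6,510 × 2.438703389 ≈ 15,875.9591.
Then 4 years at 5.15%: 15,875.9591 × 1.227138638 ≈ 19,482.0028.

$19,482.00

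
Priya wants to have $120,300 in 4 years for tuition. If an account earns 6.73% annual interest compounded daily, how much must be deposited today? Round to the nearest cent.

Periodic rate = 6.73%/365 = 0.000184384; 1460 periods.
P = 120,300/(1 + 0.0673/365)^1460 ≈ 120,300/1.30888441791 ≈ 91,910.3309.

$91,910.33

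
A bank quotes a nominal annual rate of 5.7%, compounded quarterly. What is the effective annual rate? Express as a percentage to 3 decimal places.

EAR = (1 + 5.7%/4)^4 − 1 = (1 + 0.01425)^4 − 1.
(1 + 0.01425)^4 ≈ 1.05823, so EAR ≈ 5.82300%.

5.823%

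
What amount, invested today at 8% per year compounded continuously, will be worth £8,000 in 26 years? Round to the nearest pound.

£999

P = A·e^(−rt) = 8,000·e^(−2.08).
e^(−2.08) ≈ 0.1249302122, so P ≈ 999.4417.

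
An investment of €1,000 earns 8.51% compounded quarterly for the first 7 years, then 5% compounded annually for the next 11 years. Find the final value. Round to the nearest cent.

€3,083.74

Phase 1: 1,000·(1 + 0.021275)^28 ≈ 1,802.9996.
Phase 2: 1,802.9996·(1 + 0.05)^11 ≈ 3,083.7411.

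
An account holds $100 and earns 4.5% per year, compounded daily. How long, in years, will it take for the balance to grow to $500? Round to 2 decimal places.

(1 + 0.000123288)^(365t) = 500/100 = 5.
365t·ln(1 + 0.000123288) = ln(5); 365t = 1.6094/0.00012328 ≈ 13055.1344.
t ≈ 35.7675 years.

35.77 years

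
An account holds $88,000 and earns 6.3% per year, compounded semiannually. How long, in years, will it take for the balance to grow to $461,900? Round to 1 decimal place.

26.7 years

We need (1 + 0.0315)^(2t) = 5.2489, so 2t = ln 5.2489 / ln 1.0315 ≈ 53.4600.
t ≈ 53.4600/2 = 26.7300 years.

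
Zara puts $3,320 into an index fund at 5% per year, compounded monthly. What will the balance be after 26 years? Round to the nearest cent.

Periodic rate = 5%/12 = 0.00416667; periods = 12·26 = 312.
A = 3,320·(1 + 0.05/12)^312 ≈ 3,320·3.6593998786 ≈ 12,149.2076.

$12,149.21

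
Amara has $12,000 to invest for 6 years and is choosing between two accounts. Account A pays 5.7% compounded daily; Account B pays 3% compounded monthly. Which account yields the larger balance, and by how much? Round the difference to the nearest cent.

Account A, by $2,529.29

Account A growth factor: (1 + 0.057/365)^2190 ≈ 1.4077227089; balance ≈ 16,892.6725.
Account B growth factor: (1 + 0.0025)^72 ≈ 1.1969484675; balance ≈ 14,363.3816.
Account A is larger by 2,529.2909.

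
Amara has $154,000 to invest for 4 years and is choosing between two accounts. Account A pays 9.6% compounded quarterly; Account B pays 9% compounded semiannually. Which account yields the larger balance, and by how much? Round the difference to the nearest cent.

A: (1 + 0.024)^16 ≈ 1.46150163733, so 154,000 × 1.46150163733 ≈ 225,071.2521.
B: (1 + 0.045)^8 ≈ 1.42210061284, so 154,000 × 1.42210061284 ≈ 219,003.4944.
Difference ≈ 6,067.7578 in favor of A.

Account A, by $6,067.76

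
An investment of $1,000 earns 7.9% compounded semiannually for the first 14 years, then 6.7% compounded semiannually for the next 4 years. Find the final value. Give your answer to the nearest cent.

$3,850.97

Phase 1: 1,000·(1 + 0.0395)^28 ≈ 2,958.5971.
Phase 2: 2,958.5971·(1 + 0.0335)^8 ≈ 3,850.9659.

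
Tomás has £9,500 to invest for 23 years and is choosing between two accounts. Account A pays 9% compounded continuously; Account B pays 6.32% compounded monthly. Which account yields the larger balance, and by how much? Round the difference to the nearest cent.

Account A, by £34,794.91

Account A growth factor: e^(0.09·23) = e^2.07 ≈ 7.9248231178; balance ≈ 75,285.8196.
Account B growth factor: (1 + 0.0632/12)^276 ≈ 4.2622004892; balance ≈ 40,490.9046.
Account A is larger by 34,794.9150.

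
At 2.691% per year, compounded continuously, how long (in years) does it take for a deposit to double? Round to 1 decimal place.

25.8 years

e^(0.02691t) = 2, so 0.02691t = ln 2 ≈ 0.69315.
t ≈ 0.69315/0.02691 ≈ 25.7580.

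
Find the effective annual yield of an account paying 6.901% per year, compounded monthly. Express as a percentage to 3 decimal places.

One year is 12 periods at 0.00575083 each: (1 + 0.00575083)^12 ≈ 1.071235.
EAR = 1.071235 − 1 ≈ 7.12351%.

7.124%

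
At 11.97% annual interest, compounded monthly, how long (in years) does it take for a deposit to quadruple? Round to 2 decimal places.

11.64 years

(1 + 0.009975)^(12t) = 4.
12t = ln 4 / ln(1 + 0.009975) ≈ 1.3863/0.00992558 ≈ 139.6689.
t ≈ 11.6391.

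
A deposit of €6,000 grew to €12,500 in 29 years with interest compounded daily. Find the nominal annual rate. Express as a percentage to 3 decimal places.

(1 + r/365)^10585 = 12,500/6,000 = 2.08333.
1 + r/365 = 2.08333^(1/10585) ≈ 1.000069, so r/365 ≈ 0.0000693429.
r ≈ 365·0.0000693429 = 2.53102%.

2.531%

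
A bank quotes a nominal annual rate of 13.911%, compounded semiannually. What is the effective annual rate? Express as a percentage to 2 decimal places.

14.39%

One year is 2 periods at 0.069555 each: (1 + 0.069555)^2 ≈ 1.143948.
EAR = 1.143948 − 1 ≈ 14.39479%.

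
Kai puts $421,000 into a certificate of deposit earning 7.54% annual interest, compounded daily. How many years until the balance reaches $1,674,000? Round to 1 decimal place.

18.3 years

(1 + 0.000206575)^(365t) = 1,674,000/421,000 = 3.9762.
365t·ln(1 + 0.000206575) = ln(3.9762); 365t = 1.3803/0.000206554 ≈ 6682.6997.
t ≈ 18.3088 years.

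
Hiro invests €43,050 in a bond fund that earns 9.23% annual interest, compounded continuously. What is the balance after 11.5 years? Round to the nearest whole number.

€124,439

A = P·e^(rt) = 43,050·e^(0.0923·11.5) = 43,050·e^1.06145.
e^1.06145 ≈ 2.89055926297, so A ≈ 124,438.5763.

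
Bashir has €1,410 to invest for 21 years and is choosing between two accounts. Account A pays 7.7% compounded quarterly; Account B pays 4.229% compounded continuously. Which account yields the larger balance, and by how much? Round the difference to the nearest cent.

A: (1 + 0.01925)^84 ≈ 4.961128665, so 1,410 × 4.961128665 ≈ 6,995.1914.
B: e^(0.04229·21) = e^0.88809 ≈ 2.430482993, so 1,410 × 2.430482993 ≈ 3,426.9810.
Difference ≈ 3,568.2104 in favor of A.

Account A, by €3,568.21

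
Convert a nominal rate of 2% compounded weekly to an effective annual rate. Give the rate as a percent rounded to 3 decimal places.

2.020%

EAR = (1 + 2%/52)^52 − 1 = (1 + 0.000384615)^52 − 1.
(1 + 0.000384615)^52 ≈ 1.020197, so EAR ≈ 2.01974%.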